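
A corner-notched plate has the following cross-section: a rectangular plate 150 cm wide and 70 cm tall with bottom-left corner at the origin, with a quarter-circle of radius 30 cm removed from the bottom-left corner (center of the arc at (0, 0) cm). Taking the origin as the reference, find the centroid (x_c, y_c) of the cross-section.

plate: A = 150 × 70 = 10500.00, centroid at (75.00, 35.00).
removed quarter-circle: A = −¼π·30² = -706.86, centroid at (12.73, 12.73).
ΣA = 9793.14 cm²
ΣAx_c = (10500.00)(75.00) + (-706.86)(12.73) = 778500.00 cm³
ΣAy_c = (10500.00)(35.00) + (-706.86)(12.73) = 358500.00 cm³
x_c = 778500.00 / 9793.14 = 79.49 cm
y_c = 358500.00 / 9793.14 = 36.61 cm

x_c = 79.49 cm, y_c = 36.61 cm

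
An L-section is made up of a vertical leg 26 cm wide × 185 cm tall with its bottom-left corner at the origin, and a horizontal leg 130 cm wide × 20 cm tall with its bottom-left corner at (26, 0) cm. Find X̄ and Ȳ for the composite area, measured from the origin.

Part | A | x̄ᵢ | ȳᵢ | A·x̄ᵢ | A·ȳᵢ
vertical leg | 4810.00 | 13.00 | 92.50 | 62530.00 | 444925.00
horizontal leg | 2600.00 | 91.00 | 10.00 | 236600.00 | 26000.00
Σ | 7410.00 |  |  | 299130.00 | 470925.00
X̄ = 299130.00 / 7410.00 = 40.37 cm
Ȳ = 470925.00 / 7410.00 = 63.55 cm

X̄ = 40.37 cm, Ȳ = 63.55 cm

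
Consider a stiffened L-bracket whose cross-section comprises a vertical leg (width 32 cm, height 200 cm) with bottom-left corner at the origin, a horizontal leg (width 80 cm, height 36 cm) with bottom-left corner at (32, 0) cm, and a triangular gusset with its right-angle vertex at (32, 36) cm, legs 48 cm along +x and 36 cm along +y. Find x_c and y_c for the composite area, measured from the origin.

vertical leg: A = 32 × 200 = 6400.00, centroid at (16.00, 100.00).
horizontal leg: A = 80 × 36 = 2880.00, centroid at (72.00, 18.00).
gusset: A = ½·48·36 = 864.00, centroid at (48.00, 48.00).
ΣA = 10144.00 cm²
ΣAx_c = (6400.00)(16.00) + (2880.00)(72.00) + (864.00)(48.00) = 351232.00 cm³
ΣAy_c = (6400.00)(100.00) + (2880.00)(18.00) + (864.00)(48.00) = 733312.00 cm³
x_c = 351232.00 / 10144.00 = 34.62 cm
y_c = 733312.00 / 10144.00 = 72.29 cm

x_c = 34.62 cm, y_c = 72.29 cm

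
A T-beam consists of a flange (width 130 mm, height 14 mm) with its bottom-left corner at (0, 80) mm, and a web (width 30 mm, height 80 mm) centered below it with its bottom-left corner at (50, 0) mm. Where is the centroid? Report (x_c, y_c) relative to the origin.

x_c = 65.00 mm, y_c = 60.27 mm

Part | A | x̄ᵢ | ȳᵢ | A·x̄ᵢ | A·ȳᵢ
web | 2400.00 | 65.00 | 40.00 | 156000.00 | 96000.00
flange | 1820.00 | 65.00 | 87.00 | 118300.00 | 158340.00
Σ | 4220.00 |  |  | 274300.00 | 254340.00
x_c = 274300.00 / 4220.00 = 65.00 mm
y_c = 254340.00 / 4220.00 = 60.27 mm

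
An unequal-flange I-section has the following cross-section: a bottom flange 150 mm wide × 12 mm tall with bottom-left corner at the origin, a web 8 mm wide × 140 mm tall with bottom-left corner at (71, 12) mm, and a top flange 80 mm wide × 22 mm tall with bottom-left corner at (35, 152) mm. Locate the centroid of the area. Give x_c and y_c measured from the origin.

x_c = 75.00 mm, y_c = 83.23 mm

bottom flange: A = 150 × 12 = 1800.00, centroid at (75.00, 6.00).
web: A = 8 × 140 = 1120.00, centroid at (75.00, 82.00).
top flange: A = 80 × 22 = 1760.00, centroid at (75.00, 163.00).
ΣA = 4680.00 mm²
ΣAx_c = (1800.00)(75.00) + (1120.00)(75.00) + (1760.00)(75.00) = 351000.00 mm³
ΣAy_c = (1800.00)(6.00) + (1120.00)(82.00) + (1760.00)(163.00) = 389520.00 mm³
x_c = 351000.00 / 4680.00 = 75.00 mm
y_c = 389520.00 / 4680.00 = 83.23 mm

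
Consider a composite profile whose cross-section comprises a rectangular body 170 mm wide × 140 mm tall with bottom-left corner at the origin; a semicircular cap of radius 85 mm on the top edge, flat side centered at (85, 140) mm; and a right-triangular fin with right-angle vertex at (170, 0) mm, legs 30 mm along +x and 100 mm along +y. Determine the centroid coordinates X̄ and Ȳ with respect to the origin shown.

rectangular body: A = 170 × 140 = 23800.00, centroid at (85.00, 70.00).
semicircular top: A = ½π·85² = 11349.00, centroid at (85.00, 176.08).
triangular fin: A = ½·30·100 = 1500.00, centroid at (180.00, 33.33).
ΣA = 36649.00 mm², ΣAX̄ = 3257665.29 mm³, ΣAȲ = 3714277.15 mm³.
X̄ = 3257665.29/36649.00 = 88.89 mm; Ȳ = 3714277.15/36649.00 = 101.35 mm.

X̄ = 88.89 mm, Ȳ = 101.35 mm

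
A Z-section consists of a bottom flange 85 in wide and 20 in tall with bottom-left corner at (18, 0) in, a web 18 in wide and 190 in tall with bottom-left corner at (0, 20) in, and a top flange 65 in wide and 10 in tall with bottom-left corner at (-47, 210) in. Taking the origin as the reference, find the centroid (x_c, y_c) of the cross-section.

x_c = 21.53 in, y_c = 95.33 in

bottom flange: A = 85 × 20 = 1700.00, centroid at (60.50, 10.00).
web: A = 18 × 190 = 3420.00, centroid at (9.00, 115.00).
top flange: A = 65 × 10 = 650.00, centroid at (-14.50, 215.00).
ΣA = 5770.00 in², ΣAx_c = 124205.00 in³, ΣAy_c = 550050.00 in³.
x_c = 124205.00/5770.00 = 21.53 in; y_c = 550050.00/5770.00 = 95.33 in.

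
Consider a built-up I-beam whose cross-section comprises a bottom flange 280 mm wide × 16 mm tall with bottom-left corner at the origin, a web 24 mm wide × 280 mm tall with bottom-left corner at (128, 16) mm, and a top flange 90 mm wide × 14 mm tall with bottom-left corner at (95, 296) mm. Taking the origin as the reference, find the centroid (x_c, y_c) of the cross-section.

x_c = 140.00 mm, y_c = 117.65 mm

bottom flange: A = 280 × 16 = 4480.00, centroid at (140.00, 8.00).
web: A = 24 × 280 = 6720.00, centroid at (140.00, 156.00).
top flange: A = 90 × 14 = 1260.00, centroid at (140.00, 303.00).
ΣA = 12460.00 mm²
ΣAx_c = (4480.00)(140.00) + (6720.00)(140.00) + (1260.00)(140.00) = 1744400.00 mm³
ΣAy_c = (4480.00)(8.00) + (6720.00)(156.00) + (1260.00)(303.00) = 1465940.00 mm³
x_c = 1744400.00 / 12460.00 = 140.00 mm
y_c = 1465940.00 / 12460.00 = 117.65 mm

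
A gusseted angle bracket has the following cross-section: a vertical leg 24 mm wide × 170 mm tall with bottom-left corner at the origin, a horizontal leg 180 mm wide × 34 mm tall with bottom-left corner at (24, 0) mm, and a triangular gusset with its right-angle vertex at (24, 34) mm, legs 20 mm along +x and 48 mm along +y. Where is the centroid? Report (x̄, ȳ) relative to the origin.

x̄ = 71.29 mm, ȳ = 44.46 mm

vertical leg: A = 24 × 170 = 4080.00, centroid at (12.00, 85.00).
horizontal leg: A = 180 × 34 = 6120.00, centroid at (114.00, 17.00).
gusset: A = ½·20·48 = 480.00, centroid at (30.67, 50.00).
ΣA = 10680.00 mm²
ΣAx̄ = (4080.00)(12.00) + (6120.00)(114.00) + (480.00)(30.67) = 761360.00 mm³
ΣAȳ = (4080.00)(85.00) + (6120.00)(17.00) + (480.00)(50.00) = 474840.00 mm³
x̄ = 761360.00 / 10680.00 = 71.29 mm
ȳ = 474840.00 / 10680.00 = 44.46 mm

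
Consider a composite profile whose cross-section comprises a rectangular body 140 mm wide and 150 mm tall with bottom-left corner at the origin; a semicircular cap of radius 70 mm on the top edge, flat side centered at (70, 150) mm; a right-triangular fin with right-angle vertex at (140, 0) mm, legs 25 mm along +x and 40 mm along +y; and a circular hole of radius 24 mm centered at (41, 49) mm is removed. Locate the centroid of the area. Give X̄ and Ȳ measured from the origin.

X̄ = 73.35 mm, Ȳ = 105.02 mm

rectangular body: A = 140 × 150 = 21000.00, centroid at (70.00, 75.00).
semicircular top: A = ½π·70² = 7696.90, centroid at (70.00, 179.71).
triangular fin: A = ½·25·40 = 500.00, centroid at (148.33, 13.33).
hole: A = −π·24² = -1809.56, centroid at (41.00, 49.00).
ΣA = 27387.34 mm²
ΣAX̄ = (21000.00)(70.00) + (7696.90)(70.00) + (500.00)(148.33) + (-1809.56)(41.00) = 2008757.95 mm³
ΣAȲ = (21000.00)(75.00) + (7696.90)(179.71) + (500.00)(13.33) + (-1809.56)(49.00) = 2876200.32 mm³
X̄ = 2008757.95 / 27387.34 = 73.35 mm
Ȳ = 2876200.32 / 27387.34 = 105.02 mm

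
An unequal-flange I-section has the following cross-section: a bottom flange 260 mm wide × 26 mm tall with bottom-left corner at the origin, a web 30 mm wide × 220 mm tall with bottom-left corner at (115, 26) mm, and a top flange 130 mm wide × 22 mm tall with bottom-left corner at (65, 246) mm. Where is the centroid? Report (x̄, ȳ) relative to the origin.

bottom flange: A = 260 × 26 = 6760.00, centroid at (130.00, 13.00).
web: A = 30 × 220 = 6600.00, centroid at (130.00, 136.00).
top flange: A = 130 × 22 = 2860.00, centroid at (130.00, 257.00).
ΣA = 16220.00 mm²
ΣAx̄ = (6760.00)(130.00) + (6600.00)(130.00) + (2860.00)(130.00) = 2108600.00 mm³
ΣAȳ = (6760.00)(13.00) + (6600.00)(136.00) + (2860.00)(257.00) = 1720500.00 mm³
x̄ = 2108600.00 / 16220.00 = 130.00 mm
ȳ = 1720500.00 / 16220.00 = 106.07 mm

x̄ = 130.00 mm, ȳ = 106.07 mm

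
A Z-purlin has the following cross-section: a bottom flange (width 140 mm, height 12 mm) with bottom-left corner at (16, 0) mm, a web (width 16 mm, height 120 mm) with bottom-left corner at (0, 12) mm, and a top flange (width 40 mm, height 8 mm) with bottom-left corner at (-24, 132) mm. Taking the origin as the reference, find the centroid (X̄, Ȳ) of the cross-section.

X̄ = 40.45 mm, Ȳ = 48.94 mm

bottom flange: A = 140 × 12 = 1680.00, centroid at (86.00, 6.00).
web: A = 16 × 120 = 1920.00, centroid at (8.00, 72.00).
top flange: A = 40 × 8 = 320.00, centroid at (-4.00, 136.00).
ΣA = 3920.00 mm²
ΣAX̄ = (1680.00)(86.00) + (1920.00)(8.00) + (320.00)(-4.00) = 158560.00 mm³
ΣAȲ = (1680.00)(6.00) + (1920.00)(72.00) + (320.00)(136.00) = 191840.00 mm³
X̄ = 158560.00 / 3920.00 = 40.45 mm
Ȳ = 191840.00 / 3920.00 = 48.94 mm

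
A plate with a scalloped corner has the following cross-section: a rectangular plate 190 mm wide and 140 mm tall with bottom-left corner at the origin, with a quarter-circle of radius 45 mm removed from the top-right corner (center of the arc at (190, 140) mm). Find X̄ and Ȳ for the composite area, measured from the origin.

X̄ = 90.17 mm, Ȳ = 66.76 mm

Part | A | x̄ᵢ | ȳᵢ | A·x̄ᵢ | A·ȳᵢ
plate | 26600.00 | 95.00 | 70.00 | 2527000.00 | 1862000.00
removed quarter-circle | -1590.43 | 170.90 | 120.90 | -271806.94 | -192285.38
Σ | 25009.57 |  |  | 2255193.06 | 1669714.62
X̄ = 2255193.06 / 25009.57 = 90.17 mm
Ȳ = 1669714.62 / 25009.57 = 66.76 mm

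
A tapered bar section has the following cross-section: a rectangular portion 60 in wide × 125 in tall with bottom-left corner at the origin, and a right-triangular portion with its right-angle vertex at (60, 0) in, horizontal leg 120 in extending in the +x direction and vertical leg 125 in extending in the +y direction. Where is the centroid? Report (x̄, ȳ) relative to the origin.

rectangular portion: A = 60 × 125 = 7500.00, centroid at (30.00, 62.50).
triangular portion: A = ½·120·125 = 7500.00, centroid at (100.00, 41.67).
ΣA = 15000.00 in², ΣAx̄ = 975000.00 in³, ΣAȳ = 781250.00 in³.
x̄ = 975000.00/15000.00 = 65.00 in; ȳ = 781250.00/15000.00 = 52.08 in.

x̄ = 65.00 in, ȳ = 52.08 in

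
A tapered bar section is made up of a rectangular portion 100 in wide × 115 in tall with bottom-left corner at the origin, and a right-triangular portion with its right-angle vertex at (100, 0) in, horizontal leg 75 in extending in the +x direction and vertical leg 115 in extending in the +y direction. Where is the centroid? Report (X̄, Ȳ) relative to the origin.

X̄ = 70.45 in, Ȳ = 52.27 in

Part | A | x̄ᵢ | ȳᵢ | A·x̄ᵢ | A·ȳᵢ
rectangular portion | 11500.00 | 50.00 | 57.50 | 575000.00 | 661250.00
triangular portion | 4312.50 | 125.00 | 38.33 | 539062.50 | 165312.50
Σ | 15812.50 |  |  | 1114062.50 | 826562.50
X̄ = 1114062.50 / 15812.50 = 70.45 in
Ȳ = 826562.50 / 15812.50 = 52.27 in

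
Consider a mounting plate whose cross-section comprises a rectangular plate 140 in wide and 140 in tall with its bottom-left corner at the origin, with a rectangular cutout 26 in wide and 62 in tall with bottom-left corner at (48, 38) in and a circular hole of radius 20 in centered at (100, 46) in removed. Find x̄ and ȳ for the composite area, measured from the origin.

x̄ = 68.61 in, ȳ = 71.90 in

plate: A = 140 × 140 = 19600.00, centroid at (70.00, 70.00).
hole 1: A = −(26 × 62) = -1612.00, centroid at (61.00, 69.00).
hole 2: A = −π·20² = -1256.64, centroid at (100.00, 46.00).
ΣA = 16731.36 in²
ΣAx̄ = (19600.00)(70.00) + (-1612.00)(61.00) + (-1256.64)(100.00) = 1148004.29 in³
ΣAȳ = (19600.00)(70.00) + (-1612.00)(69.00) + (-1256.64)(46.00) = 1202966.70 in³
x̄ = 1148004.29 / 16731.36 = 68.61 in
ȳ = 1202966.70 / 16731.36 = 71.90 in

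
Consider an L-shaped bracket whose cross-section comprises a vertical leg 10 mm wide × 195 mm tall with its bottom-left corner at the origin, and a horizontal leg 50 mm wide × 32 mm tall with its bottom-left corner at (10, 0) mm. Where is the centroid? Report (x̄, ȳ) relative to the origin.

x̄ = 18.52 mm, ȳ = 60.77 mm

vertical leg: A = 10 × 195 = 1950.00, centroid at (5.00, 97.50).
horizontal leg: A = 50 × 32 = 1600.00, centroid at (35.00, 16.00).
ΣA = 3550.00 mm²
ΣAx̄ = (1950.00)(5.00) + (1600.00)(35.00) = 65750.00 mm³
ΣAȳ = (1950.00)(97.50) + (1600.00)(16.00) = 215725.00 mm³
x̄ = 65750.00 / 3550.00 = 18.52 mm
ȳ = 215725.00 / 3550.00 = 60.77 mm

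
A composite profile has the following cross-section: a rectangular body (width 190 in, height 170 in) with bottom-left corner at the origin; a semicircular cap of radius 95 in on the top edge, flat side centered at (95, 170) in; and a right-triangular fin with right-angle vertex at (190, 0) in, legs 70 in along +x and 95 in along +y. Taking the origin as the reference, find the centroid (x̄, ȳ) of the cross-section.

rectangular body: A = 190 × 170 = 32300.00, centroid at (95.00, 85.00).
semicircular top: A = ½π·95² = 14176.44, centroid at (95.00, 210.32).
triangular fin: A = ½·70·95 = 3325.00, centroid at (213.33, 31.67).
ΣA = 49801.44 in²
ΣAx̄ = (32300.00)(95.00) + (14176.44)(95.00) + (3325.00)(213.33) = 5124594.83 in³
ΣAȳ = (32300.00)(85.00) + (14176.44)(210.32) + (3325.00)(31.67) = 5832369.26 in³
x̄ = 5124594.83 / 49801.44 = 102.90 in
ȳ = 5832369.26 / 49801.44 = 117.11 in

x̄ = 102.90 in, ȳ = 117.11 in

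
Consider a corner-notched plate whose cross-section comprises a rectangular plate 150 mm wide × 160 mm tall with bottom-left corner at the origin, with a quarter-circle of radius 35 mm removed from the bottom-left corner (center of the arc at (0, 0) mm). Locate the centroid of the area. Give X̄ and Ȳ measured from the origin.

X̄ = 77.51 mm, Ȳ = 82.72 mm

Part | A | x̄ᵢ | ȳᵢ | A·x̄ᵢ | A·ȳᵢ
plate | 24000.00 | 75.00 | 80.00 | 1800000.00 | 1920000.00
removed quarter-circle | -962.11 | 14.85 | 14.85 | -14291.67 | -14291.67
Σ | 23037.89 |  |  | 1785708.33 | 1905708.33
X̄ = 1785708.33 / 23037.89 = 77.51 mm
Ȳ = 1905708.33 / 23037.89 = 82.72 mm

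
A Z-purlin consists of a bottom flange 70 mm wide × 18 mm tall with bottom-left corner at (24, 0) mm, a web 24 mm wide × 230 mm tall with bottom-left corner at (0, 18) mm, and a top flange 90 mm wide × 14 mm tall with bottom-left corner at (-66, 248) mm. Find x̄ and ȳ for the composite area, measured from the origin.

x̄ = 14.19 mm, ȳ = 132.69 mm

bottom flange: A = 70 × 18 = 1260.00, centroid at (59.00, 9.00).
web: A = 24 × 230 = 5520.00, centroid at (12.00, 133.00).
top flange: A = 90 × 14 = 1260.00, centroid at (-21.00, 255.00).
ΣA = 8040.00 mm²
ΣAx̄ = (1260.00)(59.00) + (5520.00)(12.00) + (1260.00)(-21.00) = 114120.00 mm³
ΣAȳ = (1260.00)(9.00) + (5520.00)(133.00) + (1260.00)(255.00) = 1066800.00 mm³
x̄ = 114120.00 / 8040.00 = 14.19 mm
ȳ = 1066800.00 / 8040.00 = 132.69 mm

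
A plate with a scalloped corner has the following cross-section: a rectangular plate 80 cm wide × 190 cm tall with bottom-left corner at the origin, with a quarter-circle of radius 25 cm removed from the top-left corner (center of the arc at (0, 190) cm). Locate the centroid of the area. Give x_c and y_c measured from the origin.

plate: A = 80 × 190 = 15200.00, centroid at (40.00, 95.00).
removed quarter-circle: A = −¼π·25² = -490.87, centroid at (10.61, 179.39).
ΣA = 14709.13 cm²
ΣAx_c = (15200.00)(40.00) + (-490.87)(10.61) = 602791.67 cm³
ΣAy_c = (15200.00)(95.00) + (-490.87)(179.39) = 1355942.30 cm³
x_c = 602791.67 / 14709.13 = 40.98 cm
y_c = 1355942.30 / 14709.13 = 92.18 cm

x_c = 40.98 cm, y_c = 92.18 cm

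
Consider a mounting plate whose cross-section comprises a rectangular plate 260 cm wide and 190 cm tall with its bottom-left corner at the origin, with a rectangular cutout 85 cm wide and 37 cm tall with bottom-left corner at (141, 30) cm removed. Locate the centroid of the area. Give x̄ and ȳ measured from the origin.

Part | A | x̄ᵢ | ȳᵢ | A·x̄ᵢ | A·ȳᵢ
plate | 49400.00 | 130.00 | 95.00 | 6422000.00 | 4693000.00
hole | -3145.00 | 183.50 | 48.50 | -577107.50 | -152532.50
Σ | 46255.00 |  |  | 5844892.50 | 4540467.50
x̄ = 5844892.50 / 46255.00 = 126.36 cm
ȳ = 4540467.50 / 46255.00 = 98.16 cm

x̄ = 126.36 cm, ȳ = 98.16 cm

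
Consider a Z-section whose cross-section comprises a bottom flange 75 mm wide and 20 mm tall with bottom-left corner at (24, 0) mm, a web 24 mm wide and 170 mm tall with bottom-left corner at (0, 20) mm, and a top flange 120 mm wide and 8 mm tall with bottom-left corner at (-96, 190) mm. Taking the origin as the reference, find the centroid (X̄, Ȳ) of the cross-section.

bottom flange: A = 75 × 20 = 1500.00, centroid at (61.50, 10.00).
web: A = 24 × 170 = 4080.00, centroid at (12.00, 105.00).
top flange: A = 120 × 8 = 960.00, centroid at (-36.00, 194.00).
ΣA = 6540.00 mm²
ΣAX̄ = (1500.00)(61.50) + (4080.00)(12.00) + (960.00)(-36.00) = 106650.00 mm³
ΣAȲ = (1500.00)(10.00) + (4080.00)(105.00) + (960.00)(194.00) = 629640.00 mm³
X̄ = 106650.00 / 6540.00 = 16.31 mm
Ȳ = 629640.00 / 6540.00 = 96.28 mm

X̄ = 16.31 mm, Ȳ = 96.28 mm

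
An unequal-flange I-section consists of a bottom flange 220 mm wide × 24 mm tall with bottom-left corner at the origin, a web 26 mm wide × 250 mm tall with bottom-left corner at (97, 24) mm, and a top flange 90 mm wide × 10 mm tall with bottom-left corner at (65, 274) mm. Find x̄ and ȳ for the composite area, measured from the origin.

x̄ = 110.00 mm, ȳ = 101.18 mm

bottom flange: A = 220 × 24 = 5280.00, centroid at (110.00, 12.00).
web: A = 26 × 250 = 6500.00, centroid at (110.00, 149.00).
top flange: A = 90 × 10 = 900.00, centroid at (110.00, 279.00).
ΣA = 12680.00 mm², ΣAx̄ = 1394800.00 mm³, ΣAȳ = 1282960.00 mm³.
x̄ = 1394800.00/12680.00 = 110.00 mm; ȳ = 1282960.00/12680.00 = 101.18 mm.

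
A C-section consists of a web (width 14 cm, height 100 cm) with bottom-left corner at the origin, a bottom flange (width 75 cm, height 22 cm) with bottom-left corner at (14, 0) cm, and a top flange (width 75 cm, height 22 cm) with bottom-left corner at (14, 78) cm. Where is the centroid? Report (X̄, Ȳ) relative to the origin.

X̄ = 38.24 cm, Ȳ = 50.00 cm

web: A = 14 × 100 = 1400.00, centroid at (7.00, 50.00).
bottom flange: A = 75 × 22 = 1650.00, centroid at (51.50, 11.00).
top flange: A = 75 × 22 = 1650.00, centroid at (51.50, 89.00).
ΣA = 4700.00 cm²
ΣAX̄ = (1400.00)(7.00) + (1650.00)(51.50) + (1650.00)(51.50) = 179750.00 cm³
ΣAȲ = (1400.00)(50.00) + (1650.00)(11.00) + (1650.00)(89.00) = 235000.00 cm³
X̄ = 179750.00 / 4700.00 = 38.24 cm
Ȳ = 235000.00 / 4700.00 = 50.00 cm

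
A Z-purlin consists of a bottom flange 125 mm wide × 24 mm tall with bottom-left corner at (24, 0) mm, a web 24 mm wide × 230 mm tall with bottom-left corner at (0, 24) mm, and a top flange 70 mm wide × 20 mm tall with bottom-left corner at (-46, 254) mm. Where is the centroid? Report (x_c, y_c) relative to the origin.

x_c = 31.28 mm, y_c = 118.23 mm

Part | A | x̄ᵢ | ȳᵢ | A·x̄ᵢ | A·ȳᵢ
bottom flange | 3000.00 | 86.50 | 12.00 | 259500.00 | 36000.00
web | 5520.00 | 12.00 | 139.00 | 66240.00 | 767280.00
top flange | 1400.00 | -11.00 | 264.00 | -15400.00 | 369600.00
Σ | 9920.00 |  |  | 310340.00 | 1172880.00
x_c = 310340.00 / 9920.00 = 31.28 mm
y_c = 1172880.00 / 9920.00 = 118.23 mm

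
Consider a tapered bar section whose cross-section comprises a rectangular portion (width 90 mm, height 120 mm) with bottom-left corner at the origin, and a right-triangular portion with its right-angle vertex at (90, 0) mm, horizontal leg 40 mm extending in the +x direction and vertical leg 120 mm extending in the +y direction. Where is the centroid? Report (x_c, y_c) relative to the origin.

rectangular portion: A = 90 × 120 = 10800.00, centroid at (45.00, 60.00).
triangular portion: A = ½·40·120 = 2400.00, centroid at (103.33, 40.00).
ΣA = 13200.00 mm², ΣAx_c = 734000.00 mm³, ΣAy_c = 744000.00 mm³.
x_c = 734000.00/13200.00 = 55.61 mm; y_c = 744000.00/13200.00 = 56.36 mm.

x_c = 55.61 mm, y_c = 56.36 mm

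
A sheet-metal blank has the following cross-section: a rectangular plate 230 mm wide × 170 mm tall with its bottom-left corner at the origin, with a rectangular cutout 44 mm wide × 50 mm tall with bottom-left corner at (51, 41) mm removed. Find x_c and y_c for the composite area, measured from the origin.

x_c = 117.50 mm, y_c = 86.13 mm

Part | A | x̄ᵢ | ȳᵢ | A·x̄ᵢ | A·ȳᵢ
plate | 39100.00 | 115.00 | 85.00 | 4496500.00 | 3323500.00
hole | -2200.00 | 73.00 | 66.00 | -160600.00 | -145200.00
Σ | 36900.00 |  |  | 4335900.00 | 3178300.00
x_c = 4335900.00 / 36900.00 = 117.50 mm
y_c = 3178300.00 / 36900.00 = 86.13 mm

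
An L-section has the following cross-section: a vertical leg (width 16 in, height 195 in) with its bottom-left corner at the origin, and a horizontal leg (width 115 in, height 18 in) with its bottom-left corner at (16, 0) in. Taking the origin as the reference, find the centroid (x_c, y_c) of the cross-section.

x_c = 34.12 in, y_c = 62.20 in

vertical leg: A = 16 × 195 = 3120.00, centroid at (8.00, 97.50).
horizontal leg: A = 115 × 18 = 2070.00, centroid at (73.50, 9.00).
ΣA = 5190.00 in², ΣAx_c = 177105.00 in³, ΣAy_c = 322830.00 in³.
x_c = 177105.00/5190.00 = 34.12 in; y_c = 322830.00/5190.00 = 62.20 in.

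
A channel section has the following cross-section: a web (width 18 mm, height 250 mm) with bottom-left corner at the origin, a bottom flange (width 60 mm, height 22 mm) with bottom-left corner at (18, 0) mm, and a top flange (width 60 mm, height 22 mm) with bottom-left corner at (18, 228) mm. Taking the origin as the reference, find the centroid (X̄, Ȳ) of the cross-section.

web: A = 18 × 250 = 4500.00, centroid at (9.00, 125.00).
bottom flange: A = 60 × 22 = 1320.00, centroid at (48.00, 11.00).
top flange: A = 60 × 22 = 1320.00, centroid at (48.00, 239.00).
ΣA = 7140.00 mm², ΣAX̄ = 167220.00 mm³, ΣAȲ = 892500.00 mm³.
X̄ = 167220.00/7140.00 = 23.42 mm; Ȳ = 892500.00/7140.00 = 125.00 mm.

X̄ = 23.42 mm, Ȳ = 125.00 mm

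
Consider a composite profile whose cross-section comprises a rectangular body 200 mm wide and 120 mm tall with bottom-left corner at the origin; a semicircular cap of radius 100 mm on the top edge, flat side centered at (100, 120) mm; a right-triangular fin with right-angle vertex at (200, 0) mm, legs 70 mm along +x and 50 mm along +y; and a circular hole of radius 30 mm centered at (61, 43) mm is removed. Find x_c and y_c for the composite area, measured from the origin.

x_c = 108.44 mm, y_c = 100.94 mm

Part | A | x̄ᵢ | ȳᵢ | A·x̄ᵢ | A·ȳᵢ
rectangular body | 24000.00 | 100.00 | 60.00 | 2400000.00 | 1440000.00
semicircular top | 15707.96 | 100.00 | 162.44 | 1570796.33 | 2551622.26
triangular fin | 1750.00 | 223.33 | 16.67 | 390833.33 | 29166.67
hole | -2827.43 | 61.00 | 43.00 | -172473.44 | -121579.64
Σ | 38630.53 |  |  | 4189156.22 | 3899209.29
x_c = 4189156.22 / 38630.53 = 108.44 mm
y_c = 3899209.29 / 38630.53 = 100.94 mm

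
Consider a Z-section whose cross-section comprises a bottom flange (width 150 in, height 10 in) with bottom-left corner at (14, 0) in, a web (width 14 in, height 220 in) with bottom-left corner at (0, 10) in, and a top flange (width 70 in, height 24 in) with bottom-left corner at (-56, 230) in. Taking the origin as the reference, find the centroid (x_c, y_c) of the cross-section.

bottom flange: A = 150 × 10 = 1500.00, centroid at (89.00, 5.00).
web: A = 14 × 220 = 3080.00, centroid at (7.00, 120.00).
top flange: A = 70 × 24 = 1680.00, centroid at (-21.00, 242.00).
ΣA = 6260.00 in², ΣAx_c = 119780.00 in³, ΣAy_c = 783660.00 in³.
x_c = 119780.00/6260.00 = 19.13 in; y_c = 783660.00/6260.00 = 125.19 in.

x_c = 19.13 in, y_c = 125.19 in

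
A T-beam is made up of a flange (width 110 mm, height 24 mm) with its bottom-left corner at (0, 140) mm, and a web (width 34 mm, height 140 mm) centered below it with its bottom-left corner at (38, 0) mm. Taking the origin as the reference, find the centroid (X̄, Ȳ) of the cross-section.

X̄ = 55.00 mm, Ȳ = 99.25 mm

web: A = 34 × 140 = 4760.00, centroid at (55.00, 70.00).
flange: A = 110 × 24 = 2640.00, centroid at (55.00, 152.00).
ΣA = 7400.00 mm², ΣAX̄ = 407000.00 mm³, ΣAȲ = 734480.00 mm³.
X̄ = 407000.00/7400.00 = 55.00 mm; Ȳ = 734480.00/7400.00 = 99.25 mm.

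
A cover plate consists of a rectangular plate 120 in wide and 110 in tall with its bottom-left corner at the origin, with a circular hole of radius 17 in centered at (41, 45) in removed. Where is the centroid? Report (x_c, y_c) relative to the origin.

plate: A = 120 × 110 = 13200.00, centroid at (60.00, 55.00).
hole: A = −π·17² = -907.92, centroid at (41.00, 45.00).
ΣA = 12292.08 in²
ΣAx_c = (13200.00)(60.00) + (-907.92)(41.00) = 754775.27 in³
ΣAy_c = (13200.00)(55.00) + (-907.92)(45.00) = 685143.59 in³
x_c = 754775.27 / 12292.08 = 61.40 in
y_c = 685143.59 / 12292.08 = 55.74 in

x_c = 61.40 in, y_c = 55.74 in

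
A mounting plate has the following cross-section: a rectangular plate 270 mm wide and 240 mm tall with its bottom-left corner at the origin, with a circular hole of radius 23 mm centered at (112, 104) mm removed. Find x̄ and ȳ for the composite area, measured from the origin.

plate: A = 270 × 240 = 64800.00, centroid at (135.00, 120.00).
hole: A = −π·23² = -1661.90, centroid at (112.00, 104.00).
ΣA = 63138.10 mm²
ΣAx̄ = (64800.00)(135.00) + (-1661.90)(112.00) = 8561866.92 mm³
ΣAȳ = (64800.00)(120.00) + (-1661.90)(104.00) = 7603162.14 mm³
x̄ = 8561866.92 / 63138.10 = 135.61 mm
ȳ = 7603162.14 / 63138.10 = 120.42 mm

x̄ = 135.61 mm, ȳ = 120.42 mm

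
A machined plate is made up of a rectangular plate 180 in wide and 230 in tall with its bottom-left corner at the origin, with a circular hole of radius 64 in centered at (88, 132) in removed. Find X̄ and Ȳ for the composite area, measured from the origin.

Part | A | x̄ᵢ | ȳᵢ | A·x̄ᵢ | A·ȳᵢ
plate | 41400.00 | 90.00 | 115.00 | 3726000.00 | 4761000.00
hole | -12867.96 | 88.00 | 132.00 | -1132380.79 | -1698571.18
Σ | 28532.04 |  |  | 2593619.21 | 3062428.82
X̄ = 2593619.21 / 28532.04 = 90.90 in
Ȳ = 3062428.82 / 28532.04 = 107.33 in

X̄ = 90.90 in, Ȳ = 107.33 in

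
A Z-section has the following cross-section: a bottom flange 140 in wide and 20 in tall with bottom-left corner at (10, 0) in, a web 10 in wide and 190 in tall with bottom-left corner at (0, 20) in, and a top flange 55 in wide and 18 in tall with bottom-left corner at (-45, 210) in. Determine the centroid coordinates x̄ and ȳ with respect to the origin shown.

x̄ = 37.99 in, ȳ = 81.43 in

Part | A | x̄ᵢ | ȳᵢ | A·x̄ᵢ | A·ȳᵢ
bottom flange | 2800.00 | 80.00 | 10.00 | 224000.00 | 28000.00
web | 1900.00 | 5.00 | 115.00 | 9500.00 | 218500.00
top flange | 990.00 | -17.50 | 219.00 | -17325.00 | 216810.00
Σ | 5690.00 |  |  | 216175.00 | 463310.00
x̄ = 216175.00 / 5690.00 = 37.99 in
ȳ = 463310.00 / 5690.00 = 81.43 in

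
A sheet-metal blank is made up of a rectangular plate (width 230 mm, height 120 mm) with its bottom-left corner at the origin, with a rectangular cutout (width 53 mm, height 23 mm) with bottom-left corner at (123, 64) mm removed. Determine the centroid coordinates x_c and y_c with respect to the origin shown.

Part | A | x̄ᵢ | ȳᵢ | A·x̄ᵢ | A·ȳᵢ
plate | 27600.00 | 115.00 | 60.00 | 3174000.00 | 1656000.00
hole | -1219.00 | 149.50 | 75.50 | -182240.50 | -92034.50
Σ | 26381.00 |  |  | 2991759.50 | 1563965.50
x_c = 2991759.50 / 26381.00 = 113.41 mm
y_c = 1563965.50 / 26381.00 = 59.28 mm

x_c = 113.41 mm, y_c = 59.28 mm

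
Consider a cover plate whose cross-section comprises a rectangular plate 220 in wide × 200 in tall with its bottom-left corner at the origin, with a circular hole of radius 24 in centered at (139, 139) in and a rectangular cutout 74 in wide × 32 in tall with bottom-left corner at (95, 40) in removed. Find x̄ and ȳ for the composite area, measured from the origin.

x̄ = 107.37 in, ȳ = 100.84 in

plate: A = 220 × 200 = 44000.00, centroid at (110.00, 100.00).
hole 1: A = −π·24² = -1809.56, centroid at (139.00, 139.00).
hole 2: A = −(74 × 32) = -2368.00, centroid at (132.00, 56.00).
ΣA = 39822.44 in²
ΣAx̄ = (44000.00)(110.00) + (-1809.56)(139.00) + (-2368.00)(132.00) = 4275895.53 in³
ΣAȳ = (44000.00)(100.00) + (-1809.56)(139.00) + (-2368.00)(56.00) = 4015863.53 in³
x̄ = 4275895.53 / 39822.44 = 107.37 in
ȳ = 4015863.53 / 39822.44 = 100.84 in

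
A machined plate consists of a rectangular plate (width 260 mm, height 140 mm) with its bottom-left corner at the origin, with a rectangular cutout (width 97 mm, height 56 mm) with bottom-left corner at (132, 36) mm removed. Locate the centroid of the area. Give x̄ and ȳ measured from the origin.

x̄ = 121.14 mm, ȳ = 71.05 mm

Part | A | x̄ᵢ | ȳᵢ | A·x̄ᵢ | A·ȳᵢ
plate | 36400.00 | 130.00 | 70.00 | 4732000.00 | 2548000.00
hole | -5432.00 | 180.50 | 64.00 | -980476.00 | -347648.00
Σ | 30968.00 |  |  | 3751524.00 | 2200352.00
x̄ = 3751524.00 / 30968.00 = 121.14 mm
ȳ = 2200352.00 / 30968.00 = 71.05 mm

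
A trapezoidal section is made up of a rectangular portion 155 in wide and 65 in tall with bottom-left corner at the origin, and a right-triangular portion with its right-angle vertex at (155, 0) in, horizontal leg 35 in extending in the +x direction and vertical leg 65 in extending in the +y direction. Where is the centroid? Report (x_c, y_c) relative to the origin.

rectangular portion: A = 155 × 65 = 10075.00, centroid at (77.50, 32.50).
triangular portion: A = ½·35·65 = 1137.50, centroid at (166.67, 21.67).
ΣA = 11212.50 in²
ΣAx_c = (10075.00)(77.50) + (1137.50)(166.67) = 970395.83 in³
ΣAy_c = (10075.00)(32.50) + (1137.50)(21.67) = 352083.33 in³
x_c = 970395.83 / 11212.50 = 86.55 in
y_c = 352083.33 / 11212.50 = 31.40 in

x_c = 86.55 in, y_c = 31.40 in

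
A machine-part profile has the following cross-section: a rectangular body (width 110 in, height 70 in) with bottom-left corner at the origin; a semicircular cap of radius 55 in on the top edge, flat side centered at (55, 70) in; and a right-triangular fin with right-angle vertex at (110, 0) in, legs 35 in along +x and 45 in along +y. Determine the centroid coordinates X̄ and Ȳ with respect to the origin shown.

rectangular body: A = 110 × 70 = 7700.00, centroid at (55.00, 35.00).
semicircular top: A = ½π·55² = 4751.66, centroid at (55.00, 93.34).
triangular fin: A = ½·35·45 = 787.50, centroid at (121.67, 15.00).
ΣA = 13239.16 in²
ΣAX̄ = (7700.00)(55.00) + (4751.66)(55.00) + (787.50)(121.67) = 780653.74 in³
ΣAȲ = (7700.00)(35.00) + (4751.66)(93.34) + (787.50)(15.00) = 724845.29 in³
X̄ = 780653.74 / 13239.16 = 58.97 in
Ȳ = 724845.29 / 13239.16 = 54.75 in

X̄ = 58.97 in, Ȳ = 54.75 in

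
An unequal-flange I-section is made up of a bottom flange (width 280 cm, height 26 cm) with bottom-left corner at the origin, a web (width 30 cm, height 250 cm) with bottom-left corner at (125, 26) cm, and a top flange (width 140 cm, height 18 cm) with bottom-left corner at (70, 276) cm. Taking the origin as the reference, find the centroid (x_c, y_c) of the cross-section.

x_c = 140.00 cm, y_c = 112.45 cm

bottom flange: A = 280 × 26 = 7280.00, centroid at (140.00, 13.00).
web: A = 30 × 250 = 7500.00, centroid at (140.00, 151.00).
top flange: A = 140 × 18 = 2520.00, centroid at (140.00, 285.00).
ΣA = 17300.00 cm²
ΣAx_c = (7280.00)(140.00) + (7500.00)(140.00) + (2520.00)(140.00) = 2422000.00 cm³
ΣAy_c = (7280.00)(13.00) + (7500.00)(151.00) + (2520.00)(285.00) = 1945340.00 cm³
x_c = 2422000.00 / 17300.00 = 140.00 cm
y_c = 1945340.00 / 17300.00 = 112.45 cm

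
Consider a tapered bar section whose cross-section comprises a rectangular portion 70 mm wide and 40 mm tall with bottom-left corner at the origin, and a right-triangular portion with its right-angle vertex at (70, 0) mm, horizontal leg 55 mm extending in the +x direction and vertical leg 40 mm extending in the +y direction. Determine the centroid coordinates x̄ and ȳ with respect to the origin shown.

x̄ = 50.04 mm, ȳ = 18.12 mm

rectangular portion: A = 70 × 40 = 2800.00, centroid at (35.00, 20.00).
triangular portion: A = ½·55·40 = 1100.00, centroid at (88.33, 13.33).
ΣA = 3900.00 mm², ΣAx̄ = 195166.67 mm³, ΣAȳ = 70666.67 mm³.
x̄ = 195166.67/3900.00 = 50.04 mm; ȳ = 70666.67/3900.00 = 18.12 mm.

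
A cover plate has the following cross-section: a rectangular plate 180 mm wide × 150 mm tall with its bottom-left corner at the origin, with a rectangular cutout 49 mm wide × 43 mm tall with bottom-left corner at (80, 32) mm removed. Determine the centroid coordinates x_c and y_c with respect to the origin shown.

plate: A = 180 × 150 = 27000.00, centroid at (90.00, 75.00).
hole: A = −(49 × 43) = -2107.00, centroid at (104.50, 53.50).
ΣA = 24893.00 mm², ΣAx_c = 2209818.50 mm³, ΣAy_c = 1912275.50 mm³.
x_c = 2209818.50/24893.00 = 88.77 mm; y_c = 1912275.50/24893.00 = 76.82 mm.

x_c = 88.77 mm, y_c = 76.82 mm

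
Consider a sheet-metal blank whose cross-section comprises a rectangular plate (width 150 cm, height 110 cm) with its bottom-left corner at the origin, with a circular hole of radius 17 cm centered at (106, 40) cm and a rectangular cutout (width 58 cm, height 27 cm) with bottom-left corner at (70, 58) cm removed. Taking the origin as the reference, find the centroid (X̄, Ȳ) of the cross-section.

X̄ = 70.31 cm, Ȳ = 54.13 cm

plate: A = 150 × 110 = 16500.00, centroid at (75.00, 55.00).
hole 1: A = −π·17² = -907.92, centroid at (106.00, 40.00).
hole 2: A = −(58 × 27) = -1566.00, centroid at (99.00, 71.50).
ΣA = 14026.08 cm²
ΣAX̄ = (16500.00)(75.00) + (-907.92)(106.00) + (-1566.00)(99.00) = 986226.45 cm³
ΣAȲ = (16500.00)(55.00) + (-907.92)(40.00) + (-1566.00)(71.50) = 759214.19 cm³
X̄ = 986226.45 / 14026.08 = 70.31 cm
Ȳ = 759214.19 / 14026.08 = 54.13 cm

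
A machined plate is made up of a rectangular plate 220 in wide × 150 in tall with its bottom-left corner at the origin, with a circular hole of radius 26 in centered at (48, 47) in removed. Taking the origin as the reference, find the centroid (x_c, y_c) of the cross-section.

Part | A | x̄ᵢ | ȳᵢ | A·x̄ᵢ | A·ȳᵢ
plate | 33000.00 | 110.00 | 75.00 | 3630000.00 | 2475000.00
hole | -2123.72 | 48.00 | 47.00 | -101938.40 | -99814.68
Σ | 30876.28 |  |  | 3528061.60 | 2375185.32
x_c = 3528061.60 / 30876.28 = 114.26 in
y_c = 2375185.32 / 30876.28 = 76.93 in

x_c = 114.26 in, y_c = 76.93 in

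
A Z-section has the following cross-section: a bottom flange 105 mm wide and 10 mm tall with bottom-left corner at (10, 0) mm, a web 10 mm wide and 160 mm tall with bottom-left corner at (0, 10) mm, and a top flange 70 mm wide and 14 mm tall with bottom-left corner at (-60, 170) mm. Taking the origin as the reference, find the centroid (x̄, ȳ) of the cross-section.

x̄ = 13.53 mm, ȳ = 88.90 mm

bottom flange: A = 105 × 10 = 1050.00, centroid at (62.50, 5.00).
web: A = 10 × 160 = 1600.00, centroid at (5.00, 90.00).
top flange: A = 70 × 14 = 980.00, centroid at (-25.00, 177.00).
ΣA = 3630.00 mm², ΣAx̄ = 49125.00 mm³, ΣAȳ = 322710.00 mm³.
x̄ = 49125.00/3630.00 = 13.53 mm; ȳ = 322710.00/3630.00 = 88.90 mm.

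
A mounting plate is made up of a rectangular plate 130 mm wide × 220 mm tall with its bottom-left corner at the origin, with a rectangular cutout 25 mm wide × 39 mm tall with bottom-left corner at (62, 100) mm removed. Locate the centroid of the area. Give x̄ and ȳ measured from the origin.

x̄ = 64.66 mm, ȳ = 109.66 mm

plate: A = 130 × 220 = 28600.00, centroid at (65.00, 110.00).
hole: A = −(25 × 39) = -975.00, centroid at (74.50, 119.50).
ΣA = 27625.00 mm²
ΣAx̄ = (28600.00)(65.00) + (-975.00)(74.50) = 1786362.50 mm³
ΣAȳ = (28600.00)(110.00) + (-975.00)(119.50) = 3029487.50 mm³
x̄ = 1786362.50 / 27625.00 = 64.66 mm
ȳ = 3029487.50 / 27625.00 = 109.66 mm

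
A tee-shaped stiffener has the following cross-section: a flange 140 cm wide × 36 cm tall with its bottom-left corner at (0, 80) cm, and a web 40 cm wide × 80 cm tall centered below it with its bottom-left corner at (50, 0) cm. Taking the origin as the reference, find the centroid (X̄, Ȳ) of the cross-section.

web: A = 40 × 80 = 3200.00, centroid at (70.00, 40.00).
flange: A = 140 × 36 = 5040.00, centroid at (70.00, 98.00).
ΣA = 8240.00 cm²
ΣAX̄ = (3200.00)(70.00) + (5040.00)(70.00) = 576800.00 cm³
ΣAȲ = (3200.00)(40.00) + (5040.00)(98.00) = 621920.00 cm³
X̄ = 576800.00 / 8240.00 = 70.00 cm
Ȳ = 621920.00 / 8240.00 = 75.48 cm

X̄ = 70.00 cm, Ȳ = 75.48 cm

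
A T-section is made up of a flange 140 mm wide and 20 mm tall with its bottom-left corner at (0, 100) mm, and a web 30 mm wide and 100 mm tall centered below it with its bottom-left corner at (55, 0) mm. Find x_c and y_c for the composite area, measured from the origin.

x_c = 70.00 mm, y_c = 78.97 mm

Part | A | x̄ᵢ | ȳᵢ | A·x̄ᵢ | A·ȳᵢ
web | 3000.00 | 70.00 | 50.00 | 210000.00 | 150000.00
flange | 2800.00 | 70.00 | 110.00 | 196000.00 | 308000.00
Σ | 5800.00 |  |  | 406000.00 | 458000.00
x_c = 406000.00 / 5800.00 = 70.00 mm
y_c = 458000.00 / 5800.00 = 78.97 mm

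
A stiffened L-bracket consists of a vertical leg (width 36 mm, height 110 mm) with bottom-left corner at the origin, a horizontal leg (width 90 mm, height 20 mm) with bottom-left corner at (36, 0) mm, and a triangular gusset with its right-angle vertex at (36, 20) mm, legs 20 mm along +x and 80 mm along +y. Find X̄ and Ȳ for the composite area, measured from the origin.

X̄ = 38.29 mm, Ȳ = 41.64 mm

vertical leg: A = 36 × 110 = 3960.00, centroid at (18.00, 55.00).
horizontal leg: A = 90 × 20 = 1800.00, centroid at (81.00, 10.00).
gusset: A = ½·20·80 = 800.00, centroid at (42.67, 46.67).
ΣA = 6560.00 mm², ΣAX̄ = 251213.33 mm³, ΣAȲ = 273133.33 mm³.
X̄ = 251213.33/6560.00 = 38.29 mm; Ȳ = 273133.33/6560.00 = 41.64 mm.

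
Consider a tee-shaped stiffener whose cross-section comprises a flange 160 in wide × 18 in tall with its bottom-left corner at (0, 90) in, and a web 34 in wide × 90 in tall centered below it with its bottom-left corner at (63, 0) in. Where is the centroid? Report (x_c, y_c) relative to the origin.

x_c = 80.00 in, y_c = 71.18 in

Part | A | x̄ᵢ | ȳᵢ | A·x̄ᵢ | A·ȳᵢ
web | 3060.00 | 80.00 | 45.00 | 244800.00 | 137700.00
flange | 2880.00 | 80.00 | 99.00 | 230400.00 | 285120.00
Σ | 5940.00 |  |  | 475200.00 | 422820.00
x_c = 475200.00 / 5940.00 = 80.00 in
y_c = 422820.00 / 5940.00 = 71.18 in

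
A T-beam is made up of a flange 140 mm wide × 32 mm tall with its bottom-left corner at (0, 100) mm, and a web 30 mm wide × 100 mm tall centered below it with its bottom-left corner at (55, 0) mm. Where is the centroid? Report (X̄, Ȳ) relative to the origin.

Part | A | x̄ᵢ | ȳᵢ | A·x̄ᵢ | A·ȳᵢ
web | 3000.00 | 70.00 | 50.00 | 210000.00 | 150000.00
flange | 4480.00 | 70.00 | 116.00 | 313600.00 | 519680.00
Σ | 7480.00 |  |  | 523600.00 | 669680.00
X̄ = 523600.00 / 7480.00 = 70.00 mm
Ȳ = 669680.00 / 7480.00 = 89.53 mm

X̄ = 70.00 mm, Ȳ = 89.53 mm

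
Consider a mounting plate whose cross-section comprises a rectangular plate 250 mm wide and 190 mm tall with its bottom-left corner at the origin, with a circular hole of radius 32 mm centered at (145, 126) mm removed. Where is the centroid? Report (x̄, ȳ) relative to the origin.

x̄ = 123.55 mm, ȳ = 92.75 mm

plate: A = 250 × 190 = 47500.00, centroid at (125.00, 95.00).
hole: A = −π·32² = -3216.99, centroid at (145.00, 126.00).
ΣA = 44283.01 mm²
ΣAx̄ = (47500.00)(125.00) + (-3216.99)(145.00) = 5471036.32 mm³
ΣAȳ = (47500.00)(95.00) + (-3216.99)(126.00) = 4107159.15 mm³
x̄ = 5471036.32 / 44283.01 = 123.55 mm
ȳ = 4107159.15 / 44283.01 = 92.75 mm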